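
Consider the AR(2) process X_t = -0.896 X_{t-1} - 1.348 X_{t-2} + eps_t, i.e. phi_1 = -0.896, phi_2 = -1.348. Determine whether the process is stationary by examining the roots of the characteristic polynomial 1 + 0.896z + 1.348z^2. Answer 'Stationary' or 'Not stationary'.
\text{Not stationary}

The AR(p) characteristic polynomial is P(z) = 1 + 0.896z + 1.348z^2.
Stationarity requires all roots to lie outside the unit circle, i.e. |z| > 1 for every root.
Set 1 + (0.896) z + (1.348) z^2 = 0, i.e. a z^2 + b z + c = 0 with a = 1.348, b = 0.896, c = 1.
Discriminant D = b^2 - 4ac = (0.896)^2 - 4*(1.348)*1 = 0.802816 - (5.392) = -4.589184.
D < 0, so the roots are the complex-conjugate pair z = (-b +/- i sqrt(-D)) / (2a) = -0.3323 +/- 0.7946i.
For a conjugate pair |z|^2 = z * conj(z) = (product of roots) = c/a = 1/(1.348) = 0.74184, so |z| = sqrt(0.74184) = 0.8613 for both roots.
Moduli of all roots: 0.8613, 0.8613.
All moduli strictly greater than 1? No.
Verdict: Not stationary.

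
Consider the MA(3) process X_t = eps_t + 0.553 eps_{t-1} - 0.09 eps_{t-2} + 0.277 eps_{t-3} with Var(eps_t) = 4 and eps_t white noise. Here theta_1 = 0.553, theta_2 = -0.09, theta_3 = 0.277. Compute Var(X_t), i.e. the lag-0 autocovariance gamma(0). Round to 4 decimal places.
\gamma(0) = 5.5626

For an MA(q) process X_t = eps_t + sum_i theta_i eps_{t-i} with
Var(eps_t) = sigma^2, the variance is
  gamma(0) = sigma^2 * (1 + sum_i theta_i^2).
  sum_i theta_i^2 = (0.553)^2 + (-0.09)^2 + (0.277)^2 = 0.305809 + 0.0081 + 0.076729 = 0.390638.
  gamma(0) = 4 * (1 + 0.390638) = 4 * 1.390638 = 5.562552, which rounds to 5.5626.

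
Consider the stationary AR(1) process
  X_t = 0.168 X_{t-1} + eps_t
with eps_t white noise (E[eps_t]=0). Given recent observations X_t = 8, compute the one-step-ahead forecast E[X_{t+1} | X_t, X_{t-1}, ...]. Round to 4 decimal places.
E[X_{t+1} \mid \mathcal F_t] = 1.3440

For an AR(p) model X_t = c + sum_i phi_i X_{t-i} + eps_t, the
one-step-ahead conditional mean is
  E[X_{t+1} | X_t, ...] = c + sum_i phi_i X_{t+1-i}.
Substitute known values:
  E[X_{t+1} | ...] = (0.168) * (8)
                   = 1.3440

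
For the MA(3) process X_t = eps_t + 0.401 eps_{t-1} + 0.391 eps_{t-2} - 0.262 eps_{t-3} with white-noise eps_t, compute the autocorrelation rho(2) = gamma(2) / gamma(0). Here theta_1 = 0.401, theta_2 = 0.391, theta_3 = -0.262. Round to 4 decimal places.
\rho(2) = 0.2069

For an MA(q) process with theta_0 = 1, the autocovariance is
  gamma(k) = sigma^2 * sum_{i=0..q-k} theta_i * theta_{i+k},
and rho(k) = gamma(k) / gamma(0). Sigma^2 cancels.
  numerator   = (1)*(0.391) + (0.401)*(-0.262) = 0.285938.
  denominator = (1)^2 + (0.401)^2 + (0.391)^2 + (-0.262)^2 = 1.382326.
  rho(2) = 0.285938 / 1.382326 = 0.2069.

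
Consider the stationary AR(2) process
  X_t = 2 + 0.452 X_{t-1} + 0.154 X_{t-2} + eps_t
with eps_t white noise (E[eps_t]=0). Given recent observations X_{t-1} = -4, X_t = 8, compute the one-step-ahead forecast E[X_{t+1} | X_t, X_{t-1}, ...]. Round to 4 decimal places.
E[X_{t+1} \mid \mathcal F_t] = 5.0000

For an AR(p) model X_t = c + sum_i phi_i X_{t-i} + eps_t, the
one-step-ahead conditional mean is
  E[X_{t+1} | X_t, ...] = c + sum_i phi_i X_{t+1-i}.
Substitute known values:
  E[X_{t+1} | ...] = 2 + (0.452) * (8) + (0.154) * (-4)
                   = 5.0000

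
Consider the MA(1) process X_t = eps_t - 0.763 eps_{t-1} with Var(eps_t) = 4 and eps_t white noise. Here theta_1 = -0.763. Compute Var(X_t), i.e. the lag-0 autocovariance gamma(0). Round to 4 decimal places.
\gamma(0) = 6.3287

For an MA(q) process X_t = eps_t + sum_i theta_i eps_{t-i} with
Var(eps_t) = sigma^2, the variance is
  gamma(0) = sigma^2 * (1 + sum_i theta_i^2).
  sum_i theta_i^2 = (-0.763)^2 = 0.582169.
  gamma(0) = 4 * (1 + 0.582169) = 4 * 1.582169 = 6.328676, which rounds to 6.3287.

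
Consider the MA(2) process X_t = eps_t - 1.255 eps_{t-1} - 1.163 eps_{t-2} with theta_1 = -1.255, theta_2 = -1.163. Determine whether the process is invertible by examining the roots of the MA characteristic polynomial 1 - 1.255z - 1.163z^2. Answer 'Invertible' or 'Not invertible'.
\text{Not invertible}

The MA(q) characteristic polynomial is P(z) = 1 - 1.255z - 1.163z^2.
Invertibility requires all roots to lie outside the unit circle, i.e. |z| > 1 for every root.
Set 1 + (-1.255) z + (-1.163) z^2 = 0, i.e. a z^2 + b z + c = 0 with a = -1.163, b = -1.255, c = 1.
Discriminant D = b^2 - 4ac = (-1.255)^2 - 4*(-1.163)*1 = 1.575025 - (-4.652) = 6.227025.
D >= 0, so the roots are real: z = (-b +/- sqrt(D)) / (2a) = (1.255 +/- 2.495401) / (-2.326).
  z_1 = (1.255 + 2.495401) / (-2.326) = -1.6124,   |z_1| = 1.6124.
  z_2 = (1.255 - 2.495401) / (-2.326) = 0.5333,   |z_2| = 0.5333.
Moduli of all roots: 1.6124, 0.5333.
All moduli strictly greater than 1? No.
Verdict: Not invertible.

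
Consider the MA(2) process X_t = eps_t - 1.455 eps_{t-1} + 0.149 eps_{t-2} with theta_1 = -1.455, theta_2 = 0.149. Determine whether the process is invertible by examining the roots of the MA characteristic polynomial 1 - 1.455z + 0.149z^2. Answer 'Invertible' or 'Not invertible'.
\text{Not invertible}

The MA(q) characteristic polynomial is P(z) = 1 - 1.455z + 0.149z^2.
Invertibility requires all roots to lie outside the unit circle, i.e. |z| > 1 for every root.
Set 1 + (-1.455) z + (0.149) z^2 = 0, i.e. a z^2 + b z + c = 0 with a = 0.149, b = -1.455, c = 1.
Discriminant D = b^2 - 4ac = (-1.455)^2 - 4*(0.149)*1 = 2.117025 - (0.596) = 1.521025.
D >= 0, so the roots are real: z = (-b +/- sqrt(D)) / (2a) = (1.455 +/- 1.233298) / (0.298).
  z_1 = (1.455 + 1.233298) / (0.298) = 9.0211,   |z_1| = 9.0211.
  z_2 = (1.455 - 1.233298) / (0.298) = 0.744,   |z_2| = 0.744.
Moduli of all roots: 9.0211, 0.7440.
All moduli strictly greater than 1? No.
Verdict: Not invertible.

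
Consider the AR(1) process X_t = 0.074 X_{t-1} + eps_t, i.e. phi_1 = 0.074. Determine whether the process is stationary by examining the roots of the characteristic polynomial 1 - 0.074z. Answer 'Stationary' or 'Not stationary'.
\text{Stationary}

The AR(p) characteristic polynomial is P(z) = 1 - 0.074z.
Stationarity requires all roots to lie outside the unit circle, i.e. |z| > 1 for every root.
This is linear in z: 1 + (-0.074) z = 0  =>  z = -1/(-0.074) = 13.513514,  |z| = 13.513514.
Moduli of all roots: 13.5135.
All moduli strictly greater than 1? Yes.
Verdict: Stationary.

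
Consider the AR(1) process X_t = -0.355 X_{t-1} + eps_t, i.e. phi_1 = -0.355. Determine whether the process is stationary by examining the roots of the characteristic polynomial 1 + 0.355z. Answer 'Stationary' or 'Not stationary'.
\text{Stationary}

The AR(p) characteristic polynomial is P(z) = 1 + 0.355z.
Stationarity requires all roots to lie outside the unit circle, i.e. |z| > 1 for every root.
This is linear in z: 1 + (0.355) z = 0  =>  z = -1/(0.355) = -2.816901,  |z| = 2.816901.
Moduli of all roots: 2.8169.
All moduli strictly greater than 1? Yes.
Verdict: Stationary.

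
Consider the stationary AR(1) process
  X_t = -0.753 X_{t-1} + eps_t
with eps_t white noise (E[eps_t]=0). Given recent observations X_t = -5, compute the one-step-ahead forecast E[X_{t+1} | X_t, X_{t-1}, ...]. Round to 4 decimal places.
E[X_{t+1} \mid \mathcal F_t] = 3.7650

For an AR(p) model X_t = c + sum_i phi_i X_{t-i} + eps_t, the
one-step-ahead conditional mean is
  E[X_{t+1} | X_t, ...] = c + sum_i phi_i X_{t+1-i}.
Substitute known values:
  E[X_{t+1} | ...] = (-0.753) * (-5)
                   = 3.7650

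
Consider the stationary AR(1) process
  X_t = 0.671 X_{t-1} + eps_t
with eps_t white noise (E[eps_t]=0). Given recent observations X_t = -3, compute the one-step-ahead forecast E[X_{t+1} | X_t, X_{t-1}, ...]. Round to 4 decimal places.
E[X_{t+1} \mid \mathcal F_t] = -2.0130

For an AR(p) model X_t = c + sum_i phi_i X_{t-i} + eps_t, the
one-step-ahead conditional mean is
  E[X_{t+1} | X_t, ...] = c + sum_i phi_i X_{t+1-i}.
Substitute known values:
  E[X_{t+1} | ...] = (0.671) * (-3)
                   = -2.0130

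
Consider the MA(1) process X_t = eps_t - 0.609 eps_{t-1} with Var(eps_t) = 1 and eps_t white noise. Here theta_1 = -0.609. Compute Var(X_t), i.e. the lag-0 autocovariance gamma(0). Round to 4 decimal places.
\gamma(0) = 1.3709

For an MA(q) process X_t = eps_t + sum_i theta_i eps_{t-i} with
Var(eps_t) = sigma^2, the variance is
  gamma(0) = sigma^2 * (1 + sum_i theta_i^2).
  sum_i theta_i^2 = (-0.609)^2 = 0.370881.
  gamma(0) = 1 * (1 + 0.370881) = 1 * 1.370881 = 1.370881, which rounds to 1.3709.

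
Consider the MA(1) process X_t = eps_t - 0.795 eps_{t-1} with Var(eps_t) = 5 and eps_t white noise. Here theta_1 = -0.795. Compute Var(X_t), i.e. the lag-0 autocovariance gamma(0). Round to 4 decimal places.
\gamma(0) = 8.1601

For an MA(q) process X_t = eps_t + sum_i theta_i eps_{t-i} with
Var(eps_t) = sigma^2, the variance is
  gamma(0) = sigma^2 * (1 + sum_i theta_i^2).
  sum_i theta_i^2 = (-0.795)^2 = 0.632025.
  gamma(0) = 5 * (1 + 0.632025) = 5 * 1.632025 = 8.160125, which rounds to 8.1601.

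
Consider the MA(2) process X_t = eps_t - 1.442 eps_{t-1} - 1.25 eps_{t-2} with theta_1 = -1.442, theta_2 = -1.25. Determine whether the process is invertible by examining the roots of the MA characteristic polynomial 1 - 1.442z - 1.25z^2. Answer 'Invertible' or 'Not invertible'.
\text{Not invertible}

The MA(q) characteristic polynomial is P(z) = 1 - 1.442z - 1.25z^2.
Invertibility requires all roots to lie outside the unit circle, i.e. |z| > 1 for every root.
Set 1 + (-1.442) z + (-1.25) z^2 = 0, i.e. a z^2 + b z + c = 0 with a = -1.25, b = -1.442, c = 1.
Discriminant D = b^2 - 4ac = (-1.442)^2 - 4*(-1.25)*1 = 2.079364 - (-5) = 7.079364.
D >= 0, so the roots are real: z = (-b +/- sqrt(D)) / (2a) = (1.442 +/- 2.660707) / (-2.5).
  z_1 = (1.442 + 2.660707) / (-2.5) = -1.6411,   |z_1| = 1.6411.
  z_2 = (1.442 - 2.660707) / (-2.5) = 0.4875,   |z_2| = 0.4875.
Moduli of all roots: 1.6411, 0.4875.
All moduli strictly greater than 1? No.
Verdict: Not invertible.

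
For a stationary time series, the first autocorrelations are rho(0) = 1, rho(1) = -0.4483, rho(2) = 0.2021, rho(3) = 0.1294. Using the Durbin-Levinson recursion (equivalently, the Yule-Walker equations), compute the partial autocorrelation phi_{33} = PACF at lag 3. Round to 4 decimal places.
\phi_{33} = 0.2760

The PACF at lag k is phi_{kk}, the last component of the solution
to the Yule-Walker system G_k phi = r_k where
  (G_k)_{ij} = rho(|i - j|), (r_k)_i = rho(i), i,j = 1..k.
Equivalently, Durbin-Levinson gives phi_{kk} iteratively:
  phi_{11} = rho(1)
  phi_{kk} = [rho(k) - sum_{j=1..k-1} phi_{k-1,j} rho(k-j)]
            / [1 - sum_{j=1..k-1} phi_{k-1,j} rho(j)],
  phi_{k,j} = phi_{k-1,j} - phi_{kk} phi_{k-1,k-j},  j = 1..k-1.
Step k = 1:
  phi_11 = rho(1) = -0.4483.
Step k = 2:
  phi_22 = [rho(2) - phi_11 rho(1)] / [1 - phi_11 rho(1)] = [0.2021 - (-0.4483)(-0.4483)] / [1 - (-0.4483)(-0.4483)]
         = 0.00112711 / 0.79902711 = 0.001411.
  Update: phi_21 = phi_11 - phi_22 phi_11 = -0.4483 - (0.001411)(-0.4483) = -0.447668.
Step k = 3:
  phi_33 = [rho(3) - phi_21 rho(2) - phi_22 rho(1)] / [1 - phi_21 rho(1) - phi_22 rho(2)]
    numerator   = 0.1294 - (-0.447668)(0.2021) - (0.001411)(-0.4483) = 0.220506
    denominator = 1 - (-0.447668)(-0.4483) - (0.001411)(0.2021) = 0.79902552
  phi_33 = 0.220506 / 0.79902552 = 0.276.
Therefore phi_{33} = 0.2760.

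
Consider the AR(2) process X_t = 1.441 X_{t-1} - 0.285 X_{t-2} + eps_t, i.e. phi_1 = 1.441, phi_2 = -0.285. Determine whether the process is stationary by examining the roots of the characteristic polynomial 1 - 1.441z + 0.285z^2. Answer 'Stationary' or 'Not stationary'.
\text{Not stationary}

The AR(p) characteristic polynomial is P(z) = 1 - 1.441z + 0.285z^2.
Stationarity requires all roots to lie outside the unit circle, i.e. |z| > 1 for every root.
Set 1 + (-1.441) z + (0.285) z^2 = 0, i.e. a z^2 + b z + c = 0 with a = 0.285, b = -1.441, c = 1.
Discriminant D = b^2 - 4ac = (-1.441)^2 - 4*(0.285)*1 = 2.076481 - (1.14) = 0.936481.
D >= 0, so the roots are real: z = (-b +/- sqrt(D)) / (2a) = (1.441 +/- 0.967719) / (0.57).
  z_1 = (1.441 + 0.967719) / (0.57) = 4.2258,   |z_1| = 4.2258.
  z_2 = (1.441 - 0.967719) / (0.57) = 0.8303,   |z_2| = 0.8303.
Moduli of all roots: 4.2258, 0.8303.
All moduli strictly greater than 1? No.
Verdict: Not stationary.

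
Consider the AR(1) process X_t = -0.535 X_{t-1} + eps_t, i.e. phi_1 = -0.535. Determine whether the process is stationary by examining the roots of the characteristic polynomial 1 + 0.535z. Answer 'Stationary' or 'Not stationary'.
\text{Stationary}

The AR(p) characteristic polynomial is P(z) = 1 + 0.535z.
Stationarity requires all roots to lie outside the unit circle, i.e. |z| > 1 for every root.
This is linear in z: 1 + (0.535) z = 0  =>  z = -1/(0.535) = -1.869159,  |z| = 1.869159.
Moduli of all roots: 1.8692.
All moduli strictly greater than 1? Yes.
Verdict: Stationary.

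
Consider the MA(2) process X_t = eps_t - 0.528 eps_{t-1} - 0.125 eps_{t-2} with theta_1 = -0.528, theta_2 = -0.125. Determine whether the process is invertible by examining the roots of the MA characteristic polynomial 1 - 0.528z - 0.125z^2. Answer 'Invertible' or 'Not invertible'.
\text{Invertible}

The MA(q) characteristic polynomial is P(z) = 1 - 0.528z - 0.125z^2.
Invertibility requires all roots to lie outside the unit circle, i.e. |z| > 1 for every root.
Set 1 + (-0.528) z + (-0.125) z^2 = 0, i.e. a z^2 + b z + c = 0 with a = -0.125, b = -0.528, c = 1.
Discriminant D = b^2 - 4ac = (-0.528)^2 - 4*(-0.125)*1 = 0.278784 - (-0.5) = 0.778784.
D >= 0, so the roots are real: z = (-b +/- sqrt(D)) / (2a) = (0.528 +/- 0.882487) / (-0.25).
  z_1 = (0.528 + 0.882487) / (-0.25) = -5.6419,   |z_1| = 5.6419.
  z_2 = (0.528 - 0.882487) / (-0.25) = 1.4179,   |z_2| = 1.4179.
Moduli of all roots: 5.6419, 1.4179.
All moduli strictly greater than 1? Yes.
Verdict: Invertible.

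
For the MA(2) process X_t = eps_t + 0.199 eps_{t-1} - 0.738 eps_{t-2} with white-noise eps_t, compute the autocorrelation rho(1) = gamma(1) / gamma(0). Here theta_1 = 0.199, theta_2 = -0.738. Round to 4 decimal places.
\rho(1) = 0.0329

For an MA(q) process with theta_0 = 1, the autocovariance is
  gamma(k) = sigma^2 * sum_{i=0..q-k} theta_i * theta_{i+k},
and rho(k) = gamma(k) / gamma(0). Sigma^2 cancels.
  numerator   = (1)*(0.199) + (0.199)*(-0.738) = 0.052138.
  denominator = (1)^2 + (0.199)^2 + (-0.738)^2 = 1.584245.
  rho(1) = 0.052138 / 1.584245 = 0.0329.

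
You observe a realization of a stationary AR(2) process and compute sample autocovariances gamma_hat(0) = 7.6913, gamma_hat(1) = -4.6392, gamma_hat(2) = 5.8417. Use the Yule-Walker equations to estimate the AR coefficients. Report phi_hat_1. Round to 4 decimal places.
\hat\phi_{1} = -0.2280

The Yule-Walker equations for an AR(p) process read, in matrix form,
  Gamma_p phi = r_p,   with   (Gamma_p)_{ij} = gamma(|i - j|),
                       (r_p)_i = gamma(i),   i,j = 1..p.
Substitute the sample gammas (Toeplitz matrix and right-hand side of size 2):
  Gamma_p = [[7.6913, -4.6392], [-4.6392, 7.6913]]
  r_p     = [-4.6392, 5.8417]
Written out:
  7.6913 phi_1 - 4.6392 phi_2 = -4.6392
  -4.6392 phi_1 + 7.6913 phi_2 = 5.8417
Solve by Cramer's rule:
  det = gamma(0)^2 - gamma(1)^2 = (7.6913)^2 - (-4.6392)^2 = 59.15609569 - 21.52217664 = 37.63391905
  phi_hat_1 = [gamma(1) gamma(0) - gamma(1) gamma(2)] / det = [(-4.6392)(7.6913) - (-4.6392)(5.8417)] / 37.63391905 = -8.58066432 / 37.63391905 = -0.228
  phi_hat_2 = [gamma(0) gamma(2) - gamma(1)^2] / det = [(7.6913)(5.8417) - (-4.6392)^2] / 37.63391905 = 23.40809057 / 37.63391905 = 0.622
So phi_hat = [-0.2280, 0.6220].
Therefore phi_hat_1 = -0.2280.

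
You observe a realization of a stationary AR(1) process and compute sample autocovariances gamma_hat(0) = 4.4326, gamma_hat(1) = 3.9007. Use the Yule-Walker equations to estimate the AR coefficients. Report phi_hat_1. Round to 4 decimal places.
\hat\phi_{1} = 0.8800

The Yule-Walker equations for an AR(p) process read, in matrix form,
  Gamma_p phi = r_p,   with   (Gamma_p)_{ij} = gamma(|i - j|),
                       (r_p)_i = gamma(i),   i,j = 1..p.
Substitute the sample gammas (Toeplitz matrix and right-hand side of size 1):
  Gamma_p = [[4.4326]]
  r_p     = [3.9007]
With p = 1 this is the single equation gamma(0) phi_1 = gamma(1):
  phi_hat_1 = gamma(1) / gamma(0) = 3.9007 / 4.4326 = 0.8800.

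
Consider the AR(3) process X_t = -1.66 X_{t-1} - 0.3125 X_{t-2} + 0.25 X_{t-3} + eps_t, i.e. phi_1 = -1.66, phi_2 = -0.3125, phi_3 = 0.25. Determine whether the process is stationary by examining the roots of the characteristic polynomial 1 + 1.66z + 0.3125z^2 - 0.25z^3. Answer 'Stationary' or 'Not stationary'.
\text{Not stationary}

The AR(p) characteristic polynomial is P(z) = 1 + 1.66z + 0.3125z^2 - 0.25z^3.
Stationarity requires all roots to lie outside the unit circle, i.e. |z| > 1 for every root.
Degree 3: look for a simple real root z0 first, then factor out (1 - z/z0) and solve the remaining quadratic.
Testing z0 = -0.8: P(-0.8) = 1 + (1.66)(-0.8) + (0.3125)(-0.8)^2 + (-0.25)(-0.8)^3
  = 1 + (-1.328) + (0.2) + (0.128) = 0.  So z_0 = -0.8 is a root, |z_0| = 0.8.
Divide out the factor (1 + 1.25 z) = (1 - z/z0) (since 1/z0 = -1.25):
  P(z) = (1 + 1.25 z)(1 + (0.41) z + (-0.2) z^2)
  [check: z-coef 0.41 - (-1.25) = 1.66; z^2-coef -0.2 - (-1.25)(0.41) = 0.3125; z^3-coef -(-1.25)(-0.2) = -0.25.]
Remaining roots from the quadratic factor 1 + (0.41) z + (-0.2) z^2:
  Set 1 + (0.41) z + (-0.2) z^2 = 0, i.e. a z^2 + b z + c = 0 with a = -0.2, b = 0.41, c = 1.
  Discriminant D = b^2 - 4ac = (0.41)^2 - 4*(-0.2)*1 = 0.1681 - (-0.8) = 0.9681.
  D >= 0, so the roots are real: z = (-b +/- sqrt(D)) / (2a) = (-0.41 +/- 0.983921) / (-0.4).
    z_1 = (-0.41 + 0.983921) / (-0.4) = -1.4348,   |z_1| = 1.4348.
    z_2 = (-0.41 - 0.983921) / (-0.4) = 3.4848,   |z_2| = 3.4848.
Moduli of all roots: 0.8000, 1.4348, 3.4848.
All moduli strictly greater than 1? No.
Verdict: Not stationary.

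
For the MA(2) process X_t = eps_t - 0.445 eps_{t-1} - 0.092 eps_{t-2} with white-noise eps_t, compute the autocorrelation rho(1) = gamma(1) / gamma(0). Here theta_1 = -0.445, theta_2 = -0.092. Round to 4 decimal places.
\rho(1) = -0.3349

For an MA(q) process with theta_0 = 1, the autocovariance is
  gamma(k) = sigma^2 * sum_{i=0..q-k} theta_i * theta_{i+k},
and rho(k) = gamma(k) / gamma(0). Sigma^2 cancels.
  numerator   = (1)*(-0.445) + (-0.445)*(-0.092) = -0.40406.
  denominator = (1)^2 + (-0.445)^2 + (-0.092)^2 = 1.206489.
  rho(1) = -0.40406 / 1.206489 = -0.3349.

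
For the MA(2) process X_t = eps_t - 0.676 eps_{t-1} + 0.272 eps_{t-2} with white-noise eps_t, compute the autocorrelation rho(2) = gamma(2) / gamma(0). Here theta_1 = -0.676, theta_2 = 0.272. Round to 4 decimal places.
\rho(2) = 0.1777

For an MA(q) process with theta_0 = 1, the autocovariance is
  gamma(k) = sigma^2 * sum_{i=0..q-k} theta_i * theta_{i+k},
and rho(k) = gamma(k) / gamma(0). Sigma^2 cancels.
  numerator   = (1)*(0.272) = 0.272.
  denominator = (1)^2 + (-0.676)^2 + (0.272)^2 = 1.53096.
  rho(2) = 0.272 / 1.53096 = 0.1777.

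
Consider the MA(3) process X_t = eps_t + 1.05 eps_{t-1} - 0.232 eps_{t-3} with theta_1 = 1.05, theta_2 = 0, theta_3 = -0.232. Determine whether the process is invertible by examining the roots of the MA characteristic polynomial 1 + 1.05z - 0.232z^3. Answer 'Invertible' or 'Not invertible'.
\text{Invertible}

The MA(q) characteristic polynomial is P(z) = 1 + 1.05z - 0.232z^3.
Invertibility requires all roots to lie outside the unit circle, i.e. |z| > 1 for every root.
Degree 3: look for a simple real root z0 first, then factor out (1 - z/z0) and solve the remaining quadratic.
Testing z0 = 2.5: P(2.5) = 1 + (1.05)(2.5) + (0)(2.5)^2 + (-0.232)(2.5)^3
  = 1 + (2.625) + (0) + (-3.625) = 0.  So z_0 = 2.5 is a root, |z_0| = 2.5.
Divide out the factor (1 - 0.4 z) = (1 - z/z0) (since 1/z0 = 0.4):
  P(z) = (1 - 0.4 z)(1 + (1.45) z + (0.58) z^2)
  [check: z-coef 1.45 - (0.4) = 1.05; z^2-coef 0.58 - (0.4)(1.45) = 0; z^3-coef -(0.4)(0.58) = -0.232.]
Remaining roots from the quadratic factor 1 + (1.45) z + (0.58) z^2:
  Set 1 + (1.45) z + (0.58) z^2 = 0, i.e. a z^2 + b z + c = 0 with a = 0.58, b = 1.45, c = 1.
  Discriminant D = b^2 - 4ac = (1.45)^2 - 4*(0.58)*1 = 2.1025 - (2.32) = -0.2175.
  D < 0, so the roots are the complex-conjugate pair z = (-b +/- i sqrt(-D)) / (2a) = -1.25 +/- 0.402i.
  For a conjugate pair |z|^2 = z * conj(z) = (product of roots) = c/a = 1/(0.58) = 1.724138, so |z| = sqrt(1.724138) = 1.3131 for both roots.
Moduli of all roots: 2.5000, 1.3131, 1.3131.
All moduli strictly greater than 1? Yes.
Verdict: Invertible.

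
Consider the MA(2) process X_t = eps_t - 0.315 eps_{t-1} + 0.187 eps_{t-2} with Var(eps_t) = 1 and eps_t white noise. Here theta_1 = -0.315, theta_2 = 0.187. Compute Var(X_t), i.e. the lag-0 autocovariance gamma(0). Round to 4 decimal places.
\gamma(0) = 1.1342

For an MA(q) process X_t = eps_t + sum_i theta_i eps_{t-i} with
Var(eps_t) = sigma^2, the variance is
  gamma(0) = sigma^2 * (1 + sum_i theta_i^2).
  sum_i theta_i^2 = (-0.315)^2 + (0.187)^2 = 0.099225 + 0.034969 = 0.134194.
  gamma(0) = 1 * (1 + 0.134194) = 1 * 1.134194 = 1.134194, which rounds to 1.1342.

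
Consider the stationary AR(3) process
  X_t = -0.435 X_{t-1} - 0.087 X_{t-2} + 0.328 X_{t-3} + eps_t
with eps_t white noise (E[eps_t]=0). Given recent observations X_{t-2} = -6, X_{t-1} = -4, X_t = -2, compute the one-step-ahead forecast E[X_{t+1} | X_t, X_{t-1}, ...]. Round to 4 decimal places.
E[X_{t+1} \mid \mathcal F_t] = -0.7500

For an AR(p) model X_t = c + sum_i phi_i X_{t-i} + eps_t, the
one-step-ahead conditional mean is
  E[X_{t+1} | X_t, ...] = c + sum_i phi_i X_{t+1-i}.
Substitute known values:
  E[X_{t+1} | ...] = (-0.435) * (-2) + (-0.087) * (-4) + (0.328) * (-6)
                   = -0.7500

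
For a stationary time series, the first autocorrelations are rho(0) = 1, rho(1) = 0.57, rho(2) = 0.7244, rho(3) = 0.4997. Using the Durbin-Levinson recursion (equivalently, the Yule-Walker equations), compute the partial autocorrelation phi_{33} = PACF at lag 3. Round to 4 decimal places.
\phi_{33} = -0.0141

The PACF at lag k is phi_{kk}, the last component of the solution
to the Yule-Walker system G_k phi = r_k where
  (G_k)_{ij} = rho(|i - j|), (r_k)_i = rho(i), i,j = 1..k.
Equivalently, Durbin-Levinson gives phi_{kk} iteratively:
  phi_{11} = rho(1)
  phi_{kk} = [rho(k) - sum_{j=1..k-1} phi_{k-1,j} rho(k-j)]
            / [1 - sum_{j=1..k-1} phi_{k-1,j} rho(j)],
  phi_{k,j} = phi_{k-1,j} - phi_{kk} phi_{k-1,k-j},  j = 1..k-1.
Step k = 1:
  phi_11 = rho(1) = 0.57.
Step k = 2:
  phi_22 = [rho(2) - phi_11 rho(1)] / [1 - phi_11 rho(1)] = [0.7244 - (0.57)(0.57)] / [1 - (0.57)(0.57)]
         = 0.3995 / 0.6751 = 0.591764.
  Update: phi_21 = phi_11 - phi_22 phi_11 = 0.57 - (0.591764)(0.57) = 0.232694.
Step k = 3:
  phi_33 = [rho(3) - phi_21 rho(2) - phi_22 rho(1)] / [1 - phi_21 rho(1) - phi_22 rho(2)]
    numerator   = 0.4997 - (0.232694)(0.7244) - (0.591764)(0.57) = -0.00616942
    denominator = 1 - (0.232694)(0.57) - (0.591764)(0.7244) = 0.43869021
  phi_33 = -0.00616942 / 0.43869021 = -0.0141.
Therefore phi_{33} = -0.0141.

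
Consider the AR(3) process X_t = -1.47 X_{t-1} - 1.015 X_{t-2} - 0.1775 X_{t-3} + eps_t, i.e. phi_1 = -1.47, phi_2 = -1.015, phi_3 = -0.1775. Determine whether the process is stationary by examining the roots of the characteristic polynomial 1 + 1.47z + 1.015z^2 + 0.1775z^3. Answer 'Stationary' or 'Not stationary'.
\text{Stationary}

The AR(p) characteristic polynomial is P(z) = 1 + 1.47z + 1.015z^2 + 0.1775z^3.
Stationarity requires all roots to lie outside the unit circle, i.e. |z| > 1 for every root.
Degree 3: look for a simple real root z0 first, then factor out (1 - z/z0) and solve the remaining quadratic.
Testing z0 = -4: P(-4) = 1 + (1.47)(-4) + (1.015)(-4)^2 + (0.1775)(-4)^3
  = 1 + (-5.88) + (16.24) + (-11.36) = 0.  So z_0 = -4 is a root, |z_0| = 4.
Divide out the factor (1 + 0.25 z) = (1 - z/z0) (since 1/z0 = -0.25):
  P(z) = (1 + 0.25 z)(1 + (1.22) z + (0.71) z^2)
  [check: z-coef 1.22 - (-0.25) = 1.47; z^2-coef 0.71 - (-0.25)(1.22) = 1.015; z^3-coef -(-0.25)(0.71) = 0.1775.]
Remaining roots from the quadratic factor 1 + (1.22) z + (0.71) z^2:
  Set 1 + (1.22) z + (0.71) z^2 = 0, i.e. a z^2 + b z + c = 0 with a = 0.71, b = 1.22, c = 1.
  Discriminant D = b^2 - 4ac = (1.22)^2 - 4*(0.71)*1 = 1.4884 - (2.84) = -1.3516.
  D < 0, so the roots are the complex-conjugate pair z = (-b +/- i sqrt(-D)) / (2a) = -0.8592 +/- 0.8187i.
  For a conjugate pair |z|^2 = z * conj(z) = (product of roots) = c/a = 1/(0.71) = 1.408451, so |z| = sqrt(1.408451) = 1.1868 for both roots.
Moduli of all roots: 4.0000, 1.1868, 1.1868.
All moduli strictly greater than 1? Yes.
Verdict: Stationary.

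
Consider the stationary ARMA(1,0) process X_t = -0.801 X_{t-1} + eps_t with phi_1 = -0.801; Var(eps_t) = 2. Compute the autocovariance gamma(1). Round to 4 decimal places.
\gamma(1) = -4.4699

Multiply the model equation by X_{t-k} and take expectations. With theta_0 = psi_0 = 1 and psi_j the MA(infinity) weights, this gives
  gamma(k) - sum_i phi_i gamma(k-i) = c_k,
  c_k = sigma^2 * sum_{j=k..q} theta_j psi_{j-k}   (c_k = 0 for k > q),
using gamma(-m) = gamma(m).
Pure AR (q = 0): c_0 = sigma^2 = 2, c_k = 0 for k >= 1.
Equations for k = 0 and k = 1 (AR order 1):
  gamma(0) = phi_1 gamma(1) + c_0
  gamma(1) = phi_1 gamma(0) + c_1
Substituting the second into the first: gamma(0) (1 - phi_1^2) = c_0 + phi_1 c_1, so
  gamma(0) = c_0 / (1 - phi_1^2) = 2 / (1 - (-0.801)^2) = 2 / 0.358399 = 5.580373.
  gamma(1) = phi_1 gamma(0) = (-0.801)(5.580373) = -4.469879.
Therefore gamma(1) = -4.4699 (to 4 decimal places).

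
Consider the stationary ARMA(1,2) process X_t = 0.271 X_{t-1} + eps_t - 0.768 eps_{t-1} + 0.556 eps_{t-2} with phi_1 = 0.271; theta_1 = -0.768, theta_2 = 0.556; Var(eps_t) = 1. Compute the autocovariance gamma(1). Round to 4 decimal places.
\gamma(1) = -0.6545

Multiply the model equation by X_{t-k} and take expectations. With theta_0 = psi_0 = 1 and psi_j the MA(infinity) weights, this gives
  gamma(k) - sum_i phi_i gamma(k-i) = c_k,
  c_k = sigma^2 * sum_{j=k..q} theta_j psi_{j-k}   (c_k = 0 for k > q),
using gamma(-m) = gamma(m).
psi-weights needed (psi_j = theta_j + sum_i phi_i psi_{j-i}):
  psi_1 = theta_1 + phi_1 = -0.768 + (0.271) = -0.497
  psi_2 = theta_2 + phi_1 psi_1 = 0.556 + (0.271)(-0.497) = 0.421313
Right-hand sides:
  c_0 = sigma^2 (1 + theta_1 psi_1 + theta_2 psi_2) = 1 * (1 + (-0.768)(-0.497) + (0.556)(0.421313)) = 1 * 1.615946 = 1.615946
  c_1 = sigma^2 (theta_1 + theta_2 psi_1) = 1 * (-0.768 + (0.556)(-0.497)) = -1.044332
  c_2 = sigma^2 theta_2 = 1 * (0.556) = 0.556
Equations for k = 0 and k = 1 (AR order 1):
  gamma(0) = phi_1 gamma(1) + c_0
  gamma(1) = phi_1 gamma(0) + c_1
Substituting the second into the first: gamma(0) (1 - phi_1^2) = c_0 + phi_1 c_1, so
  gamma(0) = (c_0 + phi_1 c_1) / (1 - phi_1^2) = (1.615946 + (0.271)(-1.044332)) / (1 - (0.271)^2) = 1.332932 / 0.926559 = 1.438583.
  gamma(1) = phi_1 gamma(0) + c_1 = (0.271)(1.438583) + (-1.044332) = -0.654476.
Therefore gamma(1) = -0.6545 (to 4 decimal places).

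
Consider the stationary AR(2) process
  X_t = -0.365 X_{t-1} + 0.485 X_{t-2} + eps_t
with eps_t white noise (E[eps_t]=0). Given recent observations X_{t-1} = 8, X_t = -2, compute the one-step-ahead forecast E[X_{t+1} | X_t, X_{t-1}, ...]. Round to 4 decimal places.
E[X_{t+1} \mid \mathcal F_t] = 4.6100

For an AR(p) model X_t = c + sum_i phi_i X_{t-i} + eps_t, the
one-step-ahead conditional mean is
  E[X_{t+1} | X_t, ...] = c + sum_i phi_i X_{t+1-i}.
Substitute known values:
  E[X_{t+1} | ...] = (-0.365) * (-2) + (0.485) * (8)
                   = 4.6100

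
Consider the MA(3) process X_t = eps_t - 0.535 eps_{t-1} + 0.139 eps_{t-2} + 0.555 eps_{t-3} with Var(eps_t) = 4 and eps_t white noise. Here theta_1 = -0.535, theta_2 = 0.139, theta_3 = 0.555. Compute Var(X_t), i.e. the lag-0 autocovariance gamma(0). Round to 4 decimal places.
\gamma(0) = 6.4543

For an MA(q) process X_t = eps_t + sum_i theta_i eps_{t-i} with
Var(eps_t) = sigma^2, the variance is
  gamma(0) = sigma^2 * (1 + sum_i theta_i^2).
  sum_i theta_i^2 = (-0.535)^2 + (0.139)^2 + (0.555)^2 = 0.286225 + 0.019321 + 0.308025 = 0.613571.
  gamma(0) = 4 * (1 + 0.613571) = 4 * 1.613571 = 6.454284, which rounds to 6.4543.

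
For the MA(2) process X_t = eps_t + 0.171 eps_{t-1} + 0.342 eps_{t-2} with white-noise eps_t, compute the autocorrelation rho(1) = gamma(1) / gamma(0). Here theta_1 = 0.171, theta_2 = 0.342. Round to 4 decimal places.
\rho(1) = 0.2002

For an MA(q) process with theta_0 = 1, the autocovariance is
  gamma(k) = sigma^2 * sum_{i=0..q-k} theta_i * theta_{i+k},
and rho(k) = gamma(k) / gamma(0). Sigma^2 cancels.
  numerator   = (1)*(0.171) + (0.171)*(0.342) = 0.229482.
  denominator = (1)^2 + (0.171)^2 + (0.342)^2 = 1.146205.
  rho(1) = 0.229482 / 1.146205 = 0.2002.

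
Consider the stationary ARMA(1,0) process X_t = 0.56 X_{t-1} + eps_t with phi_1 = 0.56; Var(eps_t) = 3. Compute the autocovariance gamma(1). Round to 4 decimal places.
\gamma(1) = 2.4476

Multiply the model equation by X_{t-k} and take expectations. With theta_0 = psi_0 = 1 and psi_j the MA(infinity) weights, this gives
  gamma(k) - sum_i phi_i gamma(k-i) = c_k,
  c_k = sigma^2 * sum_{j=k..q} theta_j psi_{j-k}   (c_k = 0 for k > q),
using gamma(-m) = gamma(m).
Pure AR (q = 0): c_0 = sigma^2 = 3, c_k = 0 for k >= 1.
Equations for k = 0 and k = 1 (AR order 1):
  gamma(0) = phi_1 gamma(1) + c_0
  gamma(1) = phi_1 gamma(0) + c_1
Substituting the second into the first: gamma(0) (1 - phi_1^2) = c_0 + phi_1 c_1, so
  gamma(0) = c_0 / (1 - phi_1^2) = 3 / (1 - (0.56)^2) = 3 / 0.6864 = 4.370629.
  gamma(1) = phi_1 gamma(0) = (0.56)(4.370629) = 2.447552.
Therefore gamma(1) = 2.4476 (to 4 decimal places).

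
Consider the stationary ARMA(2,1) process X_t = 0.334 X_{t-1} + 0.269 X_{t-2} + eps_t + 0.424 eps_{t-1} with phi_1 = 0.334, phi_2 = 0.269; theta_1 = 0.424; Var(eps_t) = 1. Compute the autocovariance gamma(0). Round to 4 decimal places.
\gamma(0) = 2.1353

Multiply the model equation by X_{t-k} and take expectations. With theta_0 = psi_0 = 1 and psi_j the MA(infinity) weights, this gives
  gamma(k) - sum_i phi_i gamma(k-i) = c_k,
  c_k = sigma^2 * sum_{j=k..q} theta_j psi_{j-k}   (c_k = 0 for k > q),
using gamma(-m) = gamma(m).
psi-weights needed (psi_j = theta_j + sum_i phi_i psi_{j-i}):
  psi_1 = theta_1 + phi_1 = 0.424 + (0.334) = 0.758
Right-hand sides:
  c_0 = sigma^2 (1 + theta_1 psi_1) = 1 * (1 + (0.424)(0.758)) = 1 * 1.321392 = 1.321392
  c_1 = sigma^2 theta_1 = 1 * (0.424) = 0.424
  c_2 = 0
Equations for k = 0, 1, 2 (AR order 2, c_2 = 0):
  (E0) gamma(0) = phi_1 gamma(1) + phi_2 gamma(2) + c_0
  (E1) gamma(1) = phi_1 gamma(0) + phi_2 gamma(1) + c_1
  (E2) gamma(2) = phi_1 gamma(1) + phi_2 gamma(0)
From (E1): gamma(1) = A gamma(0) + B with
  A = phi_1 / (1 - phi_2) = 0.334 / 0.731 = 0.456908,   B = c_1 / (1 - phi_2) = 0.424 / 0.731 = 0.580027.
Insert (E2) into (E0): gamma(0) (1 - phi_2^2) = phi_1 (1 + phi_2) gamma(1) + c_0.
  phi_1 (1 + phi_2) = (0.334)(1.269) = 0.423846,   1 - phi_2^2 = 0.927639.
Replace gamma(1) by A gamma(0) + B and collect gamma(0):
  gamma(0) [0.927639 - (0.423846)(0.456908)] = (0.423846)(0.580027) + 1.321392
  gamma(0) * 0.73398 = 1.567234
  gamma(0) = 1.567234 / 0.73398 = 2.135254.
Therefore gamma(0) = 2.1353 (to 4 decimal places).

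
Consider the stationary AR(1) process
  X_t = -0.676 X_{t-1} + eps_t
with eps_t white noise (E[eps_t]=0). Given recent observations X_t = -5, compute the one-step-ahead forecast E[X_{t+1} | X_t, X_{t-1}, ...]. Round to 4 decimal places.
E[X_{t+1} \mid \mathcal F_t] = 3.3800

For an AR(p) model X_t = c + sum_i phi_i X_{t-i} + eps_t, the
one-step-ahead conditional mean is
  E[X_{t+1} | X_t, ...] = c + sum_i phi_i X_{t+1-i}.
Substitute known values:
  E[X_{t+1} | ...] = (-0.676) * (-5)
                   = 3.3800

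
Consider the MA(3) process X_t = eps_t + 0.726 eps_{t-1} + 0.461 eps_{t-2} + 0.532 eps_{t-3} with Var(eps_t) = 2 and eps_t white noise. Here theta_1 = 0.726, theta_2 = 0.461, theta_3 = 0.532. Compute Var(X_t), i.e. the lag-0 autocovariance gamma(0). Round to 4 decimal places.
\gamma(0) = 4.0452

For an MA(q) process X_t = eps_t + sum_i theta_i eps_{t-i} with
Var(eps_t) = sigma^2, the variance is
  gamma(0) = sigma^2 * (1 + sum_i theta_i^2).
  sum_i theta_i^2 = (0.726)^2 + (0.461)^2 + (0.532)^2 = 0.527076 + 0.212521 + 0.283024 = 1.022621.
  gamma(0) = 2 * (1 + 1.022621) = 2 * 2.022621 = 4.045242, which rounds to 4.0452.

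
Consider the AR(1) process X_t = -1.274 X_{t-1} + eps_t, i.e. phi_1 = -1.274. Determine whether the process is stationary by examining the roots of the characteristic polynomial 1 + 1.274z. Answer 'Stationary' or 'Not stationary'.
\text{Not stationary}

The AR(p) characteristic polynomial is P(z) = 1 + 1.274z.
Stationarity requires all roots to lie outside the unit circle, i.e. |z| > 1 for every root.
This is linear in z: 1 + (1.274) z = 0  =>  z = -1/(1.274) = -0.784929,  |z| = 0.784929.
Moduli of all roots: 0.7849.
All moduli strictly greater than 1? No.
Verdict: Not stationary.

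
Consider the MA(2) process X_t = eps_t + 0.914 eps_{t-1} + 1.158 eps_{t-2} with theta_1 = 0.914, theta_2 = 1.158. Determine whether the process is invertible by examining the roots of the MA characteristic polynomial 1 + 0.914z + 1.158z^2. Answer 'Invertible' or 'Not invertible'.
\text{Not invertible}

The MA(q) characteristic polynomial is P(z) = 1 + 0.914z + 1.158z^2.
Invertibility requires all roots to lie outside the unit circle, i.e. |z| > 1 for every root.
Set 1 + (0.914) z + (1.158) z^2 = 0, i.e. a z^2 + b z + c = 0 with a = 1.158, b = 0.914, c = 1.
Discriminant D = b^2 - 4ac = (0.914)^2 - 4*(1.158)*1 = 0.835396 - (4.632) = -3.796604.
D < 0, so the roots are the complex-conjugate pair z = (-b +/- i sqrt(-D)) / (2a) = -0.3946 +/- 0.8413i.
For a conjugate pair |z|^2 = z * conj(z) = (product of roots) = c/a = 1/(1.158) = 0.863558, so |z| = sqrt(0.863558) = 0.9293 for both roots.
Moduli of all roots: 0.9293, 0.9293.
All moduli strictly greater than 1? No.
Verdict: Not invertible.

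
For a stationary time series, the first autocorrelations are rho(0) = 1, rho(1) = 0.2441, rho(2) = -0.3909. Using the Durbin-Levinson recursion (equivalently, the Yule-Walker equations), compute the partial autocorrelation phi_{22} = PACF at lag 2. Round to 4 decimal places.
\phi_{22} = -0.4790

The PACF at lag k is phi_{kk}, the last component of the solution
to the Yule-Walker system G_k phi = r_k where
  (G_k)_{ij} = rho(|i - j|), (r_k)_i = rho(i), i,j = 1..k.
Equivalently, Durbin-Levinson gives phi_{kk} iteratively:
  phi_{11} = rho(1)
  phi_{kk} = [rho(k) - sum_{j=1..k-1} phi_{k-1,j} rho(k-j)]
            / [1 - sum_{j=1..k-1} phi_{k-1,j} rho(j)],
  phi_{k,j} = phi_{k-1,j} - phi_{kk} phi_{k-1,k-j},  j = 1..k-1.
Step k = 1:
  phi_11 = rho(1) = 0.2441.
Step k = 2:
  phi_22 = [rho(2) - phi_11 rho(1)] / [1 - phi_11 rho(1)] = [-0.3909 - (0.2441)(0.2441)] / [1 - (0.2441)(0.2441)]
         = -0.45048481 / 0.94041519 = -0.479.
Therefore phi_{22} = -0.4790.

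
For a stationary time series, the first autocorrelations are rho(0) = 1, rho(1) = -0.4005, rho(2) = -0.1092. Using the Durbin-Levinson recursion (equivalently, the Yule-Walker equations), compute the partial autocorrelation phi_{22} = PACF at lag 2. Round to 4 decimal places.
\phi_{22} = -0.3211

The PACF at lag k is phi_{kk}, the last component of the solution
to the Yule-Walker system G_k phi = r_k where
  (G_k)_{ij} = rho(|i - j|), (r_k)_i = rho(i), i,j = 1..k.
Equivalently, Durbin-Levinson gives phi_{kk} iteratively:
  phi_{11} = rho(1)
  phi_{kk} = [rho(k) - sum_{j=1..k-1} phi_{k-1,j} rho(k-j)]
            / [1 - sum_{j=1..k-1} phi_{k-1,j} rho(j)],
  phi_{k,j} = phi_{k-1,j} - phi_{kk} phi_{k-1,k-j},  j = 1..k-1.
Step k = 1:
  phi_11 = rho(1) = -0.4005.
Step k = 2:
  phi_22 = [rho(2) - phi_11 rho(1)] / [1 - phi_11 rho(1)] = [-0.1092 - (-0.4005)(-0.4005)] / [1 - (-0.4005)(-0.4005)]
         = -0.26960025 / 0.83959975 = -0.3211.
Therefore phi_{22} = -0.3211.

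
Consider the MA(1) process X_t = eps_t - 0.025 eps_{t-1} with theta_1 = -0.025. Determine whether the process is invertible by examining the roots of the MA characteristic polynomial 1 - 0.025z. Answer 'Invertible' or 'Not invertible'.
\text{Invertible}

The MA(q) characteristic polynomial is P(z) = 1 - 0.025z.
Invertibility requires all roots to lie outside the unit circle, i.e. |z| > 1 for every root.
This is linear in z: 1 + (-0.025) z = 0  =>  z = -1/(-0.025) = 40,  |z| = 40.
Moduli of all roots: 40.0000.
All moduli strictly greater than 1? Yes.
Verdict: Invertible.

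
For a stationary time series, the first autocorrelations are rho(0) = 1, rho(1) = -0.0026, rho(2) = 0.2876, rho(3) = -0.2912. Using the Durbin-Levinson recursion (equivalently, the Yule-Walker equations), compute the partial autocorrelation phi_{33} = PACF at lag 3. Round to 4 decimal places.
\phi_{33} = -0.3161

The PACF at lag k is phi_{kk}, the last component of the solution
to the Yule-Walker system G_k phi = r_k where
  (G_k)_{ij} = rho(|i - j|), (r_k)_i = rho(i), i,j = 1..k.
Equivalently, Durbin-Levinson gives phi_{kk} iteratively:
  phi_{11} = rho(1)
  phi_{kk} = [rho(k) - sum_{j=1..k-1} phi_{k-1,j} rho(k-j)]
            / [1 - sum_{j=1..k-1} phi_{k-1,j} rho(j)],
  phi_{k,j} = phi_{k-1,j} - phi_{kk} phi_{k-1,k-j},  j = 1..k-1.
Step k = 1:
  phi_11 = rho(1) = -0.0026.
Step k = 2:
  phi_22 = [rho(2) - phi_11 rho(1)] / [1 - phi_11 rho(1)] = [0.2876 - (-0.0026)(-0.0026)] / [1 - (-0.0026)(-0.0026)]
         = 0.28759324 / 0.99999324 = 0.287595.
  Update: phi_21 = phi_11 - phi_22 phi_11 = -0.0026 - (0.287595)(-0.0026) = -0.001852.
Step k = 3:
  phi_33 = [rho(3) - phi_21 rho(2) - phi_22 rho(1)] / [1 - phi_21 rho(1) - phi_22 rho(2)]
    numerator   = -0.2912 - (-0.001852)(0.2876) - (0.287595)(-0.0026) = -0.28991954
    denominator = 1 - (-0.001852)(-0.0026) - (0.287595)(0.2876) = 0.91728281
  phi_33 = -0.28991954 / 0.91728281 = -0.3161.
Therefore phi_{33} = -0.3161.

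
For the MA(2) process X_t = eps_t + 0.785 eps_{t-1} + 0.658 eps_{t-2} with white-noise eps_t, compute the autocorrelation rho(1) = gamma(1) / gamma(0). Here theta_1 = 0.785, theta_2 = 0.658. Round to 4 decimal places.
\rho(1) = 0.6351

For an MA(q) process with theta_0 = 1, the autocovariance is
  gamma(k) = sigma^2 * sum_{i=0..q-k} theta_i * theta_{i+k},
and rho(k) = gamma(k) / gamma(0). Sigma^2 cancels.
  numerator   = (1)*(0.785) + (0.785)*(0.658) = 1.30153.
  denominator = (1)^2 + (0.785)^2 + (0.658)^2 = 2.049189.
  rho(1) = 1.30153 / 2.049189 = 0.6351.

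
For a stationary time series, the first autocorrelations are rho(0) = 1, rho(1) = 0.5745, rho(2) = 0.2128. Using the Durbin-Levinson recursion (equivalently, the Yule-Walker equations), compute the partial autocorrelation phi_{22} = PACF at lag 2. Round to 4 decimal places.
\phi_{22} = -0.1750

The PACF at lag k is phi_{kk}, the last component of the solution
to the Yule-Walker system G_k phi = r_k where
  (G_k)_{ij} = rho(|i - j|), (r_k)_i = rho(i), i,j = 1..k.
Equivalently, Durbin-Levinson gives phi_{kk} iteratively:
  phi_{11} = rho(1)
  phi_{kk} = [rho(k) - sum_{j=1..k-1} phi_{k-1,j} rho(k-j)]
            / [1 - sum_{j=1..k-1} phi_{k-1,j} rho(j)],
  phi_{k,j} = phi_{k-1,j} - phi_{kk} phi_{k-1,k-j},  j = 1..k-1.
Step k = 1:
  phi_11 = rho(1) = 0.5745.
Step k = 2:
  phi_22 = [rho(2) - phi_11 rho(1)] / [1 - phi_11 rho(1)] = [0.2128 - (0.5745)(0.5745)] / [1 - (0.5745)(0.5745)]
         = -0.11725025 / 0.66994975 = -0.175.
Therefore phi_{22} = -0.1750.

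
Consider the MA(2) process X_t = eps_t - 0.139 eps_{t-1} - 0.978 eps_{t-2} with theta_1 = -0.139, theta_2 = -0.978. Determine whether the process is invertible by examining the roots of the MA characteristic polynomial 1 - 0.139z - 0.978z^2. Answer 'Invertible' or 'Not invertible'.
\text{Not invertible}

The MA(q) characteristic polynomial is P(z) = 1 - 0.139z - 0.978z^2.
Invertibility requires all roots to lie outside the unit circle, i.e. |z| > 1 for every root.
Set 1 + (-0.139) z + (-0.978) z^2 = 0, i.e. a z^2 + b z + c = 0 with a = -0.978, b = -0.139, c = 1.
Discriminant D = b^2 - 4ac = (-0.139)^2 - 4*(-0.978)*1 = 0.019321 - (-3.912) = 3.931321.
D >= 0, so the roots are real: z = (-b +/- sqrt(D)) / (2a) = (0.139 +/- 1.982756) / (-1.956).
  z_1 = (0.139 + 1.982756) / (-1.956) = -1.0847,   |z_1| = 1.0847.
  z_2 = (0.139 - 1.982756) / (-1.956) = 0.9426,   |z_2| = 0.9426.
Moduli of all roots: 1.0847, 0.9426.
All moduli strictly greater than 1? No.
Verdict: Not invertible.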